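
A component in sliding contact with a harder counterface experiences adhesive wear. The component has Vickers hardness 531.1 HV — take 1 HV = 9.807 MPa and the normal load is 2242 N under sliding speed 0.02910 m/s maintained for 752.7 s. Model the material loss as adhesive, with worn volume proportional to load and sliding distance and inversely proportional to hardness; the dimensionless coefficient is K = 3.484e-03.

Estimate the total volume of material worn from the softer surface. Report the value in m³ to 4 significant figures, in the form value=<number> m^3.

value=3.285e-08 m^3

All working math carries full float precision — intermediates are shown rounded; one last rounding to 4 significant figures.
Total distance L = v·t = 0.02910 m/s × 752.7 s = 21.90 m.
Hardness H = 531.1 HV × 9.807 MPa/HV = 5208 MPa = 5.208e+09 Pa.
In SI base units: W = 2242 N, H = 5.208e+09 Pa, K = 3.484e-03.
Apply Archard: V = K·W·L/H = 3.484e-03 · 2242 · 21.90 / 5.208e+09 = 3.285e-08 m³.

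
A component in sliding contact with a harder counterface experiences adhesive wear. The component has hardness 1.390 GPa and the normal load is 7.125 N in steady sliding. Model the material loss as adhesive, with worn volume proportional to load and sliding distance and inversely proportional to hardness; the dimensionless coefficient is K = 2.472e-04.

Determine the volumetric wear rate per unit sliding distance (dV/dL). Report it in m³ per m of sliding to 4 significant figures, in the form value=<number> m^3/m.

Intermediates are displayed rounded, and each operation holds full float precision, and one last rounding: four significant figures.
Convert: Hardness H = 1.390 GPa = 1.390e+09 Pa.
Collected in SI base units: W = 7.125 N, H = 1.390e+09 Pa, K = 2.472e-04.
Volumetric rate dV/dL = K·W/H — distance-free: 2.472e-04 · 7.125 / 1.390e+09 = 1.267e-12 m³/m.

value=1.267e-12 m^3/m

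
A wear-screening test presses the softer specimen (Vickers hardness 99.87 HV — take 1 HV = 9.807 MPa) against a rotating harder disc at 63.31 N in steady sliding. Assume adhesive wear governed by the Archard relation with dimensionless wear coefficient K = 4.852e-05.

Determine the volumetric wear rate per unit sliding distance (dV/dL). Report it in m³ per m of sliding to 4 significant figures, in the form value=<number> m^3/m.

value=3.136e-12 m^3/m

All arithmetic maintains exact precision; displayed values are rounded; rounded just once: 4 significant digits.
Hardness H = 99.87 HV × 9.807 MPa/HV = 979.4 MPa = 9.794e+08 Pa.
Working in SI base units: W = 63.31 N, H = 9.794e+08 Pa, K = 4.852e-05.
Rate of wear dV/dL = K·W/H, so: 4.852e-05 · 63.31 / 9.794e+08 = 3.136e-12 m³/m.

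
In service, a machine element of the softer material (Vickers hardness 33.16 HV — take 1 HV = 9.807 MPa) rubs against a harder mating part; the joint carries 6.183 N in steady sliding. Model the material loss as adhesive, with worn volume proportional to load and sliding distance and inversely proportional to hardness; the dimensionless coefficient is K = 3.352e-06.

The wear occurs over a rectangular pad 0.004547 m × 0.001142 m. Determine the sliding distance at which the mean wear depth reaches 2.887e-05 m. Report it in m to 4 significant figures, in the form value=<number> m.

value=2352 m

All working math runs at exact precision — the intermediates are printed rounded — a single final rounding, at four significant figures.
Hardness H = 33.16 HV × 9.807 MPa/HV = 325.2 MPa = 3.252e+08 Pa.
Contact area A = 0.004547 m × 0.001142 m = 5.193e-06 m².
In SI base units, W = 6.183 N, H = 3.252e+08 Pa, K = 3.352e-06.
At the depth limit, V_lim = h_lim·A = 2.887e-05 · 5.193e-06 = 1.499e-10 m³.
Life L = V_lim·H/(K·W) = 1.499e-10 · 3.252e+08 / (3.352e-06 · 6.183) = 2352 m.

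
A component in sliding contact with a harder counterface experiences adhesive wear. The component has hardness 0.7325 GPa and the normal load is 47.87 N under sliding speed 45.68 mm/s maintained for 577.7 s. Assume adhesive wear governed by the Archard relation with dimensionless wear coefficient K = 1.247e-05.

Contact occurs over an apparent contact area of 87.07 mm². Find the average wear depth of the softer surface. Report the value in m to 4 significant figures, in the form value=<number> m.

Each operation maintains exact precision, and intermediates are printed rounded; a lone final rounding: four significant digits.
Sliding speed v = 45.68 mm/s = 0.04568 m/s. Total distance L = v·t = 0.04568 m/s × 577.7 s = 26.39 m.
Hardness H = 0.7325 GPa = 7.325e+08 Pa.
Contact area A = 87.07 mm² = 8.707e-05 m².
Working in SI base units: W = 47.87 N, H = 7.325e+08 Pa, K = 1.247e-05.
Wear volume V = K·W·L/H = 1.247e-05 · 47.87 · 26.39 / 7.325e+08 = 2.151e-11 m³.
Mean depth h = V/A = 2.151e-11 / 8.707e-05 = 2.470e-07 m.

value=2.470e-07 m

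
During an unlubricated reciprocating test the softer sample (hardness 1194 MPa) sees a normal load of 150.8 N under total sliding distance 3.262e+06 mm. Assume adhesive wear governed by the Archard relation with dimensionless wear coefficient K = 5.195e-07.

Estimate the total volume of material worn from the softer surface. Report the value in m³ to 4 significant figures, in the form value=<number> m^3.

value=2.140e-10 m^3

All working math carries full precision — the intermediates are shown rounded. Rounded just once to 4 significant digits.
Convert: Sliding distance L = 3.262e+06 mm = 3262 m.
Convert: Hardness H = 1194 MPa = 1.194e+09 Pa.
As SI base values: W = 150.8 N, H = 1.194e+09 Pa, K = 5.195e-07.
Archard relation: V = K·W·L/H = 5.195e-07 · 150.8 · 3262 / 1.194e+09 = 2.140e-10 m³.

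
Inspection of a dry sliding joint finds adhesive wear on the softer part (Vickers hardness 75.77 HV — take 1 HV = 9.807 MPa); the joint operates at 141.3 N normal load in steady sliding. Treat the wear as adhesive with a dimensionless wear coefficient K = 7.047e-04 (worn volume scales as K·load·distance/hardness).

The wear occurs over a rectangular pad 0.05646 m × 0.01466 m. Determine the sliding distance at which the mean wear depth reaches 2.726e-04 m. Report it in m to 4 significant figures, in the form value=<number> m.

The intermediates appear rounded; each operation keeps full precision. Rounded once at the end to 4 significant digits.
Convert: Hardness H = 75.77 HV × 9.807 MPa/HV = 743.1 MPa = 7.431e+08 Pa.
Convert: Contact area A = 0.05646 m × 0.01466 m = 8.277e-04 m².
SI base units throughout: W = 141.3 N, H = 7.431e+08 Pa, K = 7.047e-04.
Limit volume V_lim = h_lim·A = 2.726e-04 · 8.277e-04 = 2.256e-07 m³.
Life L = V_lim·H/(K·W) = 2.256e-07 · 7.431e+08 / (7.047e-04 · 141.3) = 1684 m.

value=1684 m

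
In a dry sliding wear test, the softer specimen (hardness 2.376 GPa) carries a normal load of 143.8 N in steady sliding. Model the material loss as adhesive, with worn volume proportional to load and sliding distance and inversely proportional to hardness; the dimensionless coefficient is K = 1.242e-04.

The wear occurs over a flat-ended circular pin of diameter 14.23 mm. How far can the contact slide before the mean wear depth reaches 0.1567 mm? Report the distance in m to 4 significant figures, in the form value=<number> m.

The intermediates appear rounded, and the algebra runs at exact precision — a lone final rounding, at four significant digits.
Hardness H = 2.376 GPa = 2.376e+09 Pa.
Pin diameter d = 14.23 mm = 0.01423 m. Contact area A = π·d²/4 = π·(0.01423 m)²/4 = 1.590e-04 m².
Depth limit h_lim = 0.1567 mm = 1.567e-04 m.
As SI base values: W = 143.8 N, H = 2.376e+09 Pa, K = 1.242e-04.
Permissible volume V_lim = h_lim·A = 1.567e-04 · 1.590e-04 = 2.492e-08 m³.
Thus life L = V_lim·H/(K·W) = 2.492e-08 · 2.376e+09 / (1.242e-04 · 143.8) = 3315 m.

value=3315 m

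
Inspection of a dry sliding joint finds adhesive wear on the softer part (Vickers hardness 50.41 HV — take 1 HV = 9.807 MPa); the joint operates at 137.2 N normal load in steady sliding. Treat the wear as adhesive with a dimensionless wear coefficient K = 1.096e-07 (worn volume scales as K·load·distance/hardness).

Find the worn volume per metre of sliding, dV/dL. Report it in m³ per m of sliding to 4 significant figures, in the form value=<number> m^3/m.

The algebra keeps full float precision, and intermediates appear rounded — one final rounding to 4 significant figures.
Hardness H = 50.41 HV × 9.807 MPa/HV = 494.4 MPa = 4.944e+08 Pa.
Restated in SI base units: W = 137.2 N, H = 4.944e+08 Pa, K = 1.096e-07.
The wear rate dV/dL = K·W/H, so: 1.096e-07 · 137.2 / 4.944e+08 = 3.042e-14 m³/m.

value=3.042e-14 m^3/m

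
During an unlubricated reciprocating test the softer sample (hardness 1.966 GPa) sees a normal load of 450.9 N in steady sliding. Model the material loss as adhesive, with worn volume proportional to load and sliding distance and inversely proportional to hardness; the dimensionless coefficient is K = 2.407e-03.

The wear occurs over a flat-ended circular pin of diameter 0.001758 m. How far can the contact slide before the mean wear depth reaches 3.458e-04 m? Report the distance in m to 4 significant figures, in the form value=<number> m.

value=1.520 m

Intermediate values are displayed rounded — all working math runs at full precision — a single final rounding, at four significant figures.
Convert: Hardness H = 1.966 GPa = 1.966e+09 Pa.
Convert: Contact area A = π·d²/4 = π·(0.001758 m)²/4 = 2.427e-06 m².
Working in SI base units: W = 450.9 N, H = 1.966e+09 Pa, K = 2.407e-03.
Wearable volume V_lim = h_lim·A = 3.458e-04 · 2.427e-06 = 8.394e-10 m³.
Thus life L = V_lim·H/(K·W) = 8.394e-10 · 1.966e+09 / (2.407e-03 · 450.9) = 1.520 m.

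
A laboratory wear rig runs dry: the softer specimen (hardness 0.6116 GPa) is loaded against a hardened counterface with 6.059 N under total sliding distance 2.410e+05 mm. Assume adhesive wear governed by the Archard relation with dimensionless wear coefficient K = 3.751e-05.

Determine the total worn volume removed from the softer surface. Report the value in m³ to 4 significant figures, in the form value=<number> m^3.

value=8.956e-11 m^3

All arithmetic maintains exact precision, and quoted intermediates are rounded; rounded once at the end: four significant figures.
The distance L = 2.410e+05 mm = 241.0 m.
Hardness H = 0.6116 GPa = 6.116e+08 Pa.
In SI base units, W = 6.059 N, H = 6.116e+08 Pa, K = 3.751e-05.
Worn volume V = K·W·L/H = 3.751e-05 · 6.059 · 241.0 / 6.116e+08 = 8.956e-11 m³.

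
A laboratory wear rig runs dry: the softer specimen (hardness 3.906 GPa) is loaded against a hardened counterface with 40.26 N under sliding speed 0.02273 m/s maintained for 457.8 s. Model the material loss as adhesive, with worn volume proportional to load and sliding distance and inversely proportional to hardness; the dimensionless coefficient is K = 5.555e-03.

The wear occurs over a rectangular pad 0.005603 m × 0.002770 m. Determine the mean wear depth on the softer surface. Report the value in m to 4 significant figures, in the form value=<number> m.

value=3.839e-05 m

Intermediates are displayed rounded, and each operation keeps full float precision. Rounded once at the end: four significant digits.
Convert: Sliding distance L = v·t = 0.02273 m/s × 457.8 s = 10.41 m.
Convert: Hardness H = 3.906 GPa = 3.906e+09 Pa.
Convert: Contact area A = 0.005603 m × 0.002770 m = 1.552e-05 m².
SI base units throughout: W = 40.26 N, H = 3.906e+09 Pa, K = 5.555e-03.
Worn volume V = K·W·L/H = 5.555e-03 · 40.26 · 10.41 / 3.906e+09 = 5.958e-10 m³.
Mean depth h = V/A = 5.958e-10 / 1.552e-05 = 3.839e-05 m.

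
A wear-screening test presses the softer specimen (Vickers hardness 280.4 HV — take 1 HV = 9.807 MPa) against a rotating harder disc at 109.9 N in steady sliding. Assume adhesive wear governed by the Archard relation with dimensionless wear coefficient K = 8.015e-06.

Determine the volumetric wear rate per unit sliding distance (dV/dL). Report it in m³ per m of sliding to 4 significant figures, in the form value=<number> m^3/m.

All working math maintains full float precision — intermediate values are displayed rounded. Rounded just once, at four significant figures.
Convert: Hardness H = 280.4 HV × 9.807 MPa/HV = 2750 MPa = 2.750e+09 Pa.
In SI base units: W = 109.9 N, H = 2.750e+09 Pa, K = 8.015e-06.
Wear rate dV/dL = K·W/H: 8.015e-06 · 109.9 / 2.750e+09 = 3.203e-13 m³/m.

value=3.203e-13 m^3/m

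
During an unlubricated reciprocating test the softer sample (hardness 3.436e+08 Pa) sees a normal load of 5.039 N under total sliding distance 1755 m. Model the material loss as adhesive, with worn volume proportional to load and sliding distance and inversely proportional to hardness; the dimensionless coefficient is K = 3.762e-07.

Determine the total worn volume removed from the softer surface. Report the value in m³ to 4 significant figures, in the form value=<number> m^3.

value=9.682e-12 m^3

The intermediates are shown rounded; all arithmetic keeps full precision; rounded just once: 4 significant figures.
As SI base values: W = 5.039 N, H = 3.436e+08 Pa, K = 3.762e-07.
Archard volume V = K·W·L/H = 3.762e-07 · 5.039 · 1755 / 3.436e+08 = 9.682e-12 m³.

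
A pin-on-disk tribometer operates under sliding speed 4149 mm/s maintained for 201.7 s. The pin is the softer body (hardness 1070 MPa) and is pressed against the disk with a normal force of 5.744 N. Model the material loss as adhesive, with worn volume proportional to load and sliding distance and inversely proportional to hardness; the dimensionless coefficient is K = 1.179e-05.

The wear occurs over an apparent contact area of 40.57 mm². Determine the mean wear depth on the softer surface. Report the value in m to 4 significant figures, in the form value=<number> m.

The computation carries full precision, and shown intermediates are rounded, and rounded just once: 4 significant figures.
Convert: Sliding speed v = 4149 mm/s = 4.149 m/s. The distance L = v·t = 4.149 m/s × 201.7 s = 836.9 m.
Convert: Hardness H = 1070 MPa = 1.070e+09 Pa.
Convert: Contact area A = 40.57 mm² = 4.057e-05 m².
Expressed in SI base units: W = 5.744 N, H = 1.070e+09 Pa, K = 1.179e-05.
Archard volume V = K·W·L/H = 1.179e-05 · 5.744 · 836.9 / 1.070e+09 = 5.297e-11 m³.
Average depth h = V/A = 5.297e-11 / 4.057e-05 = 1.306e-06 m.

value=1.306e-06 m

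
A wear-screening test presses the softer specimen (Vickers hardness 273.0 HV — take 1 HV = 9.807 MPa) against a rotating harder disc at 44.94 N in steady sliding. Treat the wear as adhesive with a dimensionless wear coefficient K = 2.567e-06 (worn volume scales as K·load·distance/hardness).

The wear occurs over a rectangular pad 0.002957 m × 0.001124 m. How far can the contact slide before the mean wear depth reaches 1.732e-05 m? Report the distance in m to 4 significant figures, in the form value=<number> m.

value=1336 m

Quoted intermediates are rounded; the algebra runs at full float precision — one final rounding to 4 significant figures.
Convert: Hardness H = 273.0 HV × 9.807 MPa/HV = 2677 MPa = 2.677e+09 Pa.
Convert: Contact area A = 0.002957 m × 0.001124 m = 3.324e-06 m².
Expressed in SI base units: W = 44.94 N, H = 2.677e+09 Pa, K = 2.567e-06.
Volume at the limit: V_lim = h_lim·A = 1.732e-05 · 3.324e-06 = 5.757e-11 m³.
Thus life L = V_lim·H/(K·W) = 5.757e-11 · 2.677e+09 / (2.567e-06 · 44.94) = 1336 m.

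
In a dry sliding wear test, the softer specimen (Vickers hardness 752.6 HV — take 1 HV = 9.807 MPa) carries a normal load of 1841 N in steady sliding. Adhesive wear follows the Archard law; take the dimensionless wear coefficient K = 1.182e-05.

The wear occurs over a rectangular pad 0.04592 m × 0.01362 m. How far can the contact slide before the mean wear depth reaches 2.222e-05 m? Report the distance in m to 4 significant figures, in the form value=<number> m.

The intermediates appear rounded. Every step carries exact precision, and a single final rounding, at 4 significant digits.
Convert: Hardness H = 752.6 HV × 9.807 MPa/HV = 7381 MPa = 7.381e+09 Pa.
Convert: Contact area A = 0.04592 m × 0.01362 m = 6.254e-04 m².
SI base units throughout: W = 1841 N, H = 7.381e+09 Pa, K = 1.182e-05.
Permissible volume V_lim = h_lim·A = 2.222e-05 · 6.254e-04 = 1.390e-08 m³.
Sliding life L = V_lim·H/(K·W) = 1.390e-08 · 7.381e+09 / (1.182e-05 · 1841) = 4714 m.

value=4714 m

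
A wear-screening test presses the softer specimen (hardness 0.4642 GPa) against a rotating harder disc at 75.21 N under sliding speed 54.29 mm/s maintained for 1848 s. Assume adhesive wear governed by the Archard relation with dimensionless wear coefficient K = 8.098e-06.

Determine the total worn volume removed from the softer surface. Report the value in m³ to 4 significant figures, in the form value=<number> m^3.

Intermediate values appear rounded — all arithmetic keeps exact precision, and one last rounding to four significant digits.
Sliding speed v = 54.29 mm/s = 0.05429 m/s. Sliding distance L = v·t = 0.05429 m/s × 1848 s = 100.3 m.
Hardness H = 0.4642 GPa = 4.642e+08 Pa.
Working in SI base units: W = 75.21 N, H = 4.642e+08 Pa, K = 8.098e-06.
Archard volume V = K·W·L/H = 8.098e-06 · 75.21 · 100.3 / 4.642e+08 = 1.316e-10 m³.

value=1.316e-10 m^3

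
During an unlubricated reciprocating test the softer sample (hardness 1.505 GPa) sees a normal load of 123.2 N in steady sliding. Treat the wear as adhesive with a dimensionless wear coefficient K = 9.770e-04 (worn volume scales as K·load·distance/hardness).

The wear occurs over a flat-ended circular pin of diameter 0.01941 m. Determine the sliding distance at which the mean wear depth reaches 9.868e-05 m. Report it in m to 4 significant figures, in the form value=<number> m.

value=365.1 m

All working math carries full precision. Intermediate values are printed rounded; rounded once at the end: four significant digits.
Hardness H = 1.505 GPa = 1.505e+09 Pa.
Contact area A = π·d²/4 = π·(0.01941 m)²/4 = 2.959e-04 m².
As SI base values: W = 123.2 N, H = 1.505e+09 Pa, K = 9.770e-04.
Limit volume V_lim = h_lim·A = 9.868e-05 · 2.959e-04 = 2.920e-08 m³.
Thus life L = V_lim·H/(K·W) = 2.920e-08 · 1.505e+09 / (9.770e-04 · 123.2) = 365.1 m.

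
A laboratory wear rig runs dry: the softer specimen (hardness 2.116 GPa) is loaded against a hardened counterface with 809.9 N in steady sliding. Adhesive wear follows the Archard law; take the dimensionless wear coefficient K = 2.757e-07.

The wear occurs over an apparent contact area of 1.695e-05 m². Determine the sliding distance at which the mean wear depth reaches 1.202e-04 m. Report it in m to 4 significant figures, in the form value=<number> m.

value=1.931e+04 m

Intermediate values are printed rounded, and the computation runs at full precision — a lone final rounding, at 4 significant figures.
Hardness H = 2.116 GPa = 2.116e+09 Pa.
Collected in SI base units: W = 809.9 N, H = 2.116e+09 Pa, K = 2.757e-07.
Allowed volume V_lim = h_lim·A = 1.202e-04 · 1.695e-05 = 2.037e-09 m³.
Life L = V_lim·H/(K·W) = 2.037e-09 · 2.116e+09 / (2.757e-07 · 809.9) = 1.931e+04 m.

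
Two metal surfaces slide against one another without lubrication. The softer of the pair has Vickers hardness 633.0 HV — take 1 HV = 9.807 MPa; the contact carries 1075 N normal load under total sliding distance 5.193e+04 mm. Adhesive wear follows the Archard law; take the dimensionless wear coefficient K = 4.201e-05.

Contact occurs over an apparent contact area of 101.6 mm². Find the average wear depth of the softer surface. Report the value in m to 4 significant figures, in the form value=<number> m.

value=3.718e-06 m

All working math keeps full float precision — intermediates are printed rounded; a single final rounding, at four significant digits.
Distance L = 5.193e+04 mm = 51.93 m.
Hardness H = 633.0 HV × 9.807 MPa/HV = 6208 MPa = 6.208e+09 Pa.
Contact area A = 101.6 mm² = 1.016e-04 m².
SI base units throughout: W = 1075 N, H = 6.208e+09 Pa, K = 4.201e-05.
The Archard volume V = K·W·L/H = 4.201e-05 · 1075 · 51.93 / 6.208e+09 = 3.778e-10 m³.
Depth of wear h = V/A = 3.778e-10 / 1.016e-04 = 3.718e-06 m.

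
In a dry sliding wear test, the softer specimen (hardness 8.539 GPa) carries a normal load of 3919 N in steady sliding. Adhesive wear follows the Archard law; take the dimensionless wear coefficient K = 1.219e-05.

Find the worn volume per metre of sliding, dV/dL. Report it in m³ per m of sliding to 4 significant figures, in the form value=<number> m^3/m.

value=5.595e-12 m^3/m

Each operation carries full precision. Shown intermediates are rounded; one last rounding, at four significant figures.
Convert: Hardness H = 8.539 GPa = 8.539e+09 Pa.
Collected in SI base units: W = 3919 N, H = 8.539e+09 Pa, K = 1.219e-05.
Wear rate dV/dL = K·W/H — distance-free: 1.219e-05 · 3919 / 8.539e+09 = 5.595e-12 m³/m.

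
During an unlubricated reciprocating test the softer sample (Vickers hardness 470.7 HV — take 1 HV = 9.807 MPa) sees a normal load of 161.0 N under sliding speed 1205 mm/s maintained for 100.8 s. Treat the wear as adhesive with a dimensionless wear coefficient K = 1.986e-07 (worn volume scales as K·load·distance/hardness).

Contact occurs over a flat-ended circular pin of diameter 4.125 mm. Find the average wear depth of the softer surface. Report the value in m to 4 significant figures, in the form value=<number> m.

The intermediates are shown rounded. All working math keeps full precision, and one last rounding: 4 significant figures.
Convert: Sliding speed v = 1205 mm/s = 1.205 m/s. Path length L = v·t = 1.205 m/s × 100.8 s = 121.5 m.
Convert: Hardness H = 470.7 HV × 9.807 MPa/HV = 4616 MPa = 4.616e+09 Pa.
Convert: Pin diameter d = 4.125 mm = 0.004125 m. Contact area A = π·d²/4 = π·(0.004125 m)²/4 = 1.336e-05 m².
Expressed in SI base units: W = 161.0 N, H = 4.616e+09 Pa, K = 1.986e-07.
Apply Archard: V = K·W·L/H = 1.986e-07 · 161.0 · 121.5 / 4.616e+09 = 8.413e-13 m³.
Wear depth h = V/A = 8.413e-13 / 1.336e-05 = 6.296e-08 m.

value=6.296e-08 m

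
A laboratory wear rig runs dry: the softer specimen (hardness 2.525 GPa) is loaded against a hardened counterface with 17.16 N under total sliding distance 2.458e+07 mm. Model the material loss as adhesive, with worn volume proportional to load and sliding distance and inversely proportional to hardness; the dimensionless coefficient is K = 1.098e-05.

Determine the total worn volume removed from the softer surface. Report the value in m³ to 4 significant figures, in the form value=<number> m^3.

Each operation carries exact precision; the intermediates are printed rounded — one last rounding: four significant figures.
Path length L = 2.458e+07 mm = 2.458e+04 m.
Hardness H = 2.525 GPa = 2.525e+09 Pa.
Working in SI base units: W = 17.16 N, H = 2.525e+09 Pa, K = 1.098e-05.
Wear volume V = K·W·L/H = 1.098e-05 · 17.16 · 2.458e+04 / 2.525e+09 = 1.834e-09 m³.

value=1.834e-09 m^3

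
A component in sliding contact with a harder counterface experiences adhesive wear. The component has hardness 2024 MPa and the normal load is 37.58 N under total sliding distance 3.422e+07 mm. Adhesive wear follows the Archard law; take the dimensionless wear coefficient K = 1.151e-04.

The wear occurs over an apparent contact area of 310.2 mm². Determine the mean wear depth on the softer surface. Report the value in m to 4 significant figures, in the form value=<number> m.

Every step carries full precision; the intermediates are printed rounded. Rounded just once: 4 significant digits.
Convert: Path length L = 3.422e+07 mm = 3.422e+04 m.
Convert: Hardness H = 2024 MPa = 2.024e+09 Pa.
Convert: Contact area A = 310.2 mm² = 3.102e-04 m².
SI base units throughout: W = 37.58 N, H = 2.024e+09 Pa, K = 1.151e-04.
By Archard's law, V = K·W·L/H = 1.151e-04 · 37.58 · 3.422e+04 / 2.024e+09 = 7.313e-08 m³.
Depth h = V/A = 7.313e-08 / 3.102e-04 = 2.358e-04 m.

value=2.358e-04 m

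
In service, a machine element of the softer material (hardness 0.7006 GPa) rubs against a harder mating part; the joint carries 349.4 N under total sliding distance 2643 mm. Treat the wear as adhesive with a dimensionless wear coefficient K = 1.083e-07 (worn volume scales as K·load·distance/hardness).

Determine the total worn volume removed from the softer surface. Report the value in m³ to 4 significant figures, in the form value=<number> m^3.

value=1.428e-13 m^3

Printed values are rounded, and all arithmetic runs at exact precision, and a lone final rounding, at 4 significant digits.
Convert: The distance L = 2643 mm = 2.643 m.
Convert: Hardness H = 0.7006 GPa = 7.006e+08 Pa.
Expressed in SI base units: W = 349.4 N, H = 7.006e+08 Pa, K = 1.083e-07.
Worn volume V = K·W·L/H = 1.083e-07 · 349.4 · 2.643 / 7.006e+08 = 1.428e-13 m³.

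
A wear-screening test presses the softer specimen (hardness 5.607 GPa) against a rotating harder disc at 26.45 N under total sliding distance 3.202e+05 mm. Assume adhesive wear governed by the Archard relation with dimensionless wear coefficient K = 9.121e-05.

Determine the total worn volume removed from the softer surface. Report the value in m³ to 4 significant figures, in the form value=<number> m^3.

value=1.378e-10 m^3

The algebra keeps full float precision. Displayed values are rounded; a lone final rounding, at 4 significant figures.
Convert: Sliding distance L = 3.202e+05 mm = 320.2 m.
Convert: Hardness H = 5.607 GPa = 5.607e+09 Pa.
In SI base units: W = 26.45 N, H = 5.607e+09 Pa, K = 9.121e-05.
By Archard's law, V = K·W·L/H = 9.121e-05 · 26.45 · 320.2 / 5.607e+09 = 1.378e-10 m³.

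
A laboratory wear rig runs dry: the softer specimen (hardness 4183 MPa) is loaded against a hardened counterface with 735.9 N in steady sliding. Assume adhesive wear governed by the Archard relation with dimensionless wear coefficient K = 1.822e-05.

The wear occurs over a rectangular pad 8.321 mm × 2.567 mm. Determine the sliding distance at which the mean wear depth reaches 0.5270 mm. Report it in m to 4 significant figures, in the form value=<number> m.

value=3512 m

Intermediates are printed rounded, and every step maintains full float precision. Rounded just once, at 4 significant figures.
Hardness H = 4183 MPa = 4.183e+09 Pa.
Pad sides 8.321 mm × 2.567 mm = 0.008321 m × 0.002567 m. Contact area A = 0.008321 m × 0.002567 m = 2.136e-05 m².
Depth limit h_lim = 0.5270 mm = 5.270e-04 m.
SI base units throughout: W = 735.9 N, H = 4.183e+09 Pa, K = 1.822e-05.
Volume at the limit: V_lim = h_lim·A = 5.270e-04 · 2.136e-05 = 1.126e-08 m³.
Inverting, life L = V_lim·H/(K·W) = 1.126e-08 · 4.183e+09 / (1.822e-05 · 735.9) = 3512 m.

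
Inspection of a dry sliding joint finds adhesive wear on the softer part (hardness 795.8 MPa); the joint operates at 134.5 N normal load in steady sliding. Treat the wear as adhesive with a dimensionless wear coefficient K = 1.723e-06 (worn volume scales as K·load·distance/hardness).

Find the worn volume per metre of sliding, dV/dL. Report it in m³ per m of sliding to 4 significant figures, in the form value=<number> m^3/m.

value=2.912e-13 m^3/m

Printed values are rounded. The algebra maintains full float precision — a single final rounding: four significant figures.
Hardness H = 795.8 MPa = 7.958e+08 Pa.
SI base units throughout: W = 134.5 N, H = 7.958e+08 Pa, K = 1.723e-06.
Rate of wear dV/dL = K·W/H: 1.723e-06 · 134.5 / 7.958e+08 = 2.912e-13 m³/m.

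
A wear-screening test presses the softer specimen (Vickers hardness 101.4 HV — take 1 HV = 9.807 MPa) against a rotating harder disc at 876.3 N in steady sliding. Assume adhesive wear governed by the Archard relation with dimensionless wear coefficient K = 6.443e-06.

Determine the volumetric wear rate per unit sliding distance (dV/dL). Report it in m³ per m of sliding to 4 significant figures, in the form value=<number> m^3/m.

value=5.678e-12 m^3/m

Displayed values are rounded. The algebra carries full float precision, and a lone final rounding, at four significant figures.
Convert: Hardness H = 101.4 HV × 9.807 MPa/HV = 994.4 MPa = 9.944e+08 Pa.
As SI base values: W = 876.3 N, H = 9.944e+08 Pa, K = 6.443e-06.
Rate of wear dV/dL = K·W/H (no L dependence): 6.443e-06 · 876.3 / 9.944e+08 = 5.678e-12 m³/m.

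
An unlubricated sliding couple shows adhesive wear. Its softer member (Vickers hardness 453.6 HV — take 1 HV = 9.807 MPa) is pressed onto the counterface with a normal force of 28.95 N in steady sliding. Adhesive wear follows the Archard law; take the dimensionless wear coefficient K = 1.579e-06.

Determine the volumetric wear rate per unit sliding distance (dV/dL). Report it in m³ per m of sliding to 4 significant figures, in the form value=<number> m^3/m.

value=1.028e-14 m^3/m

All working math runs at full precision; the intermediates are printed rounded. Rounded just once: four significant figures.
Convert: Hardness H = 453.6 HV × 9.807 MPa/HV = 4448 MPa = 4.448e+09 Pa.
Collected in SI base units: W = 28.95 N, H = 4.448e+09 Pa, K = 1.579e-06.
The wear rate dV/dL = K·W/H (no L dependence): 1.579e-06 · 28.95 / 4.448e+09 = 1.028e-14 m³/m.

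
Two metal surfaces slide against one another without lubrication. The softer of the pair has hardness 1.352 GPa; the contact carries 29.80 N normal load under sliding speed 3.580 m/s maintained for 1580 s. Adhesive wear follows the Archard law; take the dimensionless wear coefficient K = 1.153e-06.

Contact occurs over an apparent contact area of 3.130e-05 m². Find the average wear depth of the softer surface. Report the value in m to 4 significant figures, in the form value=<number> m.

The intermediates are shown rounded — all arithmetic maintains exact precision, and rounded once at the end to four significant digits.
Total distance L = v·t = 3.580 m/s × 1580 s = 5656 m.
Hardness H = 1.352 GPa = 1.352e+09 Pa.
Expressed in SI base units: W = 29.80 N, H = 1.352e+09 Pa, K = 1.153e-06.
Volume removed: V = K·W·L/H = 1.153e-06 · 29.80 · 5656 / 1.352e+09 = 1.438e-10 m³.
Mean depth h = V/A = 1.438e-10 / 3.130e-05 = 4.593e-06 m.

value=4.593e-06 m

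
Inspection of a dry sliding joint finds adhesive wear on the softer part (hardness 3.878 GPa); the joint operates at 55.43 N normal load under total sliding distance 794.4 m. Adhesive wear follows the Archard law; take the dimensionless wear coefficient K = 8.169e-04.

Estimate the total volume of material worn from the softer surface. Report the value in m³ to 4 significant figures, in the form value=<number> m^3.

All arithmetic maintains full precision; quoted intermediates are rounded; one last rounding: four significant digits.
Convert: Hardness H = 3.878 GPa = 3.878e+09 Pa.
Working in SI base units: W = 55.43 N, H = 3.878e+09 Pa, K = 8.169e-04.
By Archard's law, V = K·W·L/H = 8.169e-04 · 55.43 · 794.4 / 3.878e+09 = 9.276e-09 m³.

value=9.276e-09 m^3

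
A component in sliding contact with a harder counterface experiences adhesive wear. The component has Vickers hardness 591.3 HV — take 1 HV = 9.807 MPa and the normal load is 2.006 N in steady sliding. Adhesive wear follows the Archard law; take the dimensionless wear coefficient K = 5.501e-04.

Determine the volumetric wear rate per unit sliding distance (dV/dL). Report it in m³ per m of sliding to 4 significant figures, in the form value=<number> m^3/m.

value=1.903e-13 m^3/m

The intermediates appear rounded. All arithmetic keeps full precision; rounded just once to 4 significant digits.
Convert: Hardness H = 591.3 HV × 9.807 MPa/HV = 5799 MPa = 5.799e+09 Pa.
In SI base units: W = 2.006 N, H = 5.799e+09 Pa, K = 5.501e-04.
Wear rate dV/dL = K·W/H, per unit distance: 5.501e-04 · 2.006 / 5.799e+09 = 1.903e-13 m³/m.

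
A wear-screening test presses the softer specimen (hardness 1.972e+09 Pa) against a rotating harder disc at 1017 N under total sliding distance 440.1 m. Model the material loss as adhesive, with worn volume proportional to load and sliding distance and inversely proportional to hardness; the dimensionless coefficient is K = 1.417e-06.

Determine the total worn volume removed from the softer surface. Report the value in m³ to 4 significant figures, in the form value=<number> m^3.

The algebra maintains full precision — displayed values are rounded, and a single final rounding, at four significant digits.
Working in SI base units: W = 1017 N, H = 1.972e+09 Pa, K = 1.417e-06.
Archard relation: V = K·W·L/H = 1.417e-06 · 1017 · 440.1 / 1.972e+09 = 3.216e-10 m³.

value=3.216e-10 m^3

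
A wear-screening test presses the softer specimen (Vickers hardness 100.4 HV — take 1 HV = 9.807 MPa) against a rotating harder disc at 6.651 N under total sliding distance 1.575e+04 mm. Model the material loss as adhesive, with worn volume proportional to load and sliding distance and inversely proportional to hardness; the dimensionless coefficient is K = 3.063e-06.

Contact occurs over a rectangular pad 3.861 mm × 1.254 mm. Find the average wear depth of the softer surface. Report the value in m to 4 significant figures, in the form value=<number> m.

value=6.730e-08 m

Displayed values are rounded, and all arithmetic holds exact precision — rounded just once, at 4 significant digits.
Distance L = 1.575e+04 mm = 15.75 m.
Hardness H = 100.4 HV × 9.807 MPa/HV = 984.6 MPa = 9.846e+08 Pa.
Pad sides 3.861 mm × 1.254 mm = 0.003861 m × 0.001254 m. Contact area A = 0.003861 m × 0.001254 m = 4.842e-06 m².
Restated in SI base units: W = 6.651 N, H = 9.846e+08 Pa, K = 3.063e-06.
Worn volume V = K·W·L/H = 3.063e-06 · 6.651 · 15.75 / 9.846e+08 = 3.259e-13 m³.
Wear depth h = V/A = 3.259e-13 / 4.842e-06 = 6.730e-08 m.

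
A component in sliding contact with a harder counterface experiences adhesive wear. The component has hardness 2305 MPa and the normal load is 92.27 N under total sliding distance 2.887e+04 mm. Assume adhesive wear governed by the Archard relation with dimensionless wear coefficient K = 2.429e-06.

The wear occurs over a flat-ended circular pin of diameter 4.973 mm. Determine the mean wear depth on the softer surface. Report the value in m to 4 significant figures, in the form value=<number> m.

All working math carries full precision, and intermediate values are printed rounded; rounded once at the end: four significant figures.
The distance L = 2.887e+04 mm = 28.87 m.
Hardness H = 2305 MPa = 2.305e+09 Pa.
Pin diameter d = 4.973 mm = 0.004973 m. Contact area A = π·d²/4 = π·(0.004973 m)²/4 = 1.942e-05 m².
Expressed in SI base units: W = 92.27 N, H = 2.305e+09 Pa, K = 2.429e-06.
Apply Archard: V = K·W·L/H = 2.429e-06 · 92.27 · 28.87 / 2.305e+09 = 2.807e-12 m³.
Mean wear depth h = V/A = 2.807e-12 / 1.942e-05 = 1.445e-07 m.

value=1.445e-07 m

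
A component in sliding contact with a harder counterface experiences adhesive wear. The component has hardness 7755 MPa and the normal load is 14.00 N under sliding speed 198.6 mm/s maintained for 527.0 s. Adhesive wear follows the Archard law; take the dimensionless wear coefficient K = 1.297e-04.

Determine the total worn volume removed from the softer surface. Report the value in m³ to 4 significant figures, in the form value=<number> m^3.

All working math holds full precision. Intermediates are shown rounded — one final rounding to 4 significant figures.
Sliding speed v = 198.6 mm/s = 0.1986 m/s. Distance L = v·t = 0.1986 m/s × 527.0 s = 104.7 m.
Hardness H = 7755 MPa = 7.755e+09 Pa.
Restated in SI base units: W = 14.00 N, H = 7.755e+09 Pa, K = 1.297e-04.
Worn volume V = K·W·L/H = 1.297e-04 · 14.00 · 104.7 / 7.755e+09 = 2.451e-11 m³.

value=2.451e-11 m^3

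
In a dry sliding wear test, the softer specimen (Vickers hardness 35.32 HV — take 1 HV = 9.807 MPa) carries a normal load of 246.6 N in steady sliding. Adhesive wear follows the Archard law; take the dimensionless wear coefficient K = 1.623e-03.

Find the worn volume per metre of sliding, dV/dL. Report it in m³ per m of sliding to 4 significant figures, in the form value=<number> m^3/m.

value=1.155e-09 m^3/m

Intermediate values appear rounded; all arithmetic carries full precision. Rounded just once to four significant figures.
Hardness H = 35.32 HV × 9.807 MPa/HV = 346.4 MPa = 3.464e+08 Pa.
In SI base units: W = 246.6 N, H = 3.464e+08 Pa, K = 1.623e-03.
Wear rate dV/dL = K·W/H: 1.623e-03 · 246.6 / 3.464e+08 = 1.155e-09 m³/m.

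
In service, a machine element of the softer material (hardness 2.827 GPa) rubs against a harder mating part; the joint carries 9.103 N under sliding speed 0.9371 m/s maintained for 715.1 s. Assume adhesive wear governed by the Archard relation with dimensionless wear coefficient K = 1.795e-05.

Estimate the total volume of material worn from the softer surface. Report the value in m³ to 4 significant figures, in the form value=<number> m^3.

Intermediates are displayed rounded — all working math runs at exact precision. Rounded just once: four significant digits.
Sliding distance L = v·t = 0.9371 m/s × 715.1 s = 670.1 m.
Hardness H = 2.827 GPa = 2.827e+09 Pa.
Working in SI base units: W = 9.103 N, H = 2.827e+09 Pa, K = 1.795e-05.
Wear volume V = K·W·L/H = 1.795e-05 · 9.103 · 670.1 / 2.827e+09 = 3.873e-11 m³.

value=3.873e-11 m^3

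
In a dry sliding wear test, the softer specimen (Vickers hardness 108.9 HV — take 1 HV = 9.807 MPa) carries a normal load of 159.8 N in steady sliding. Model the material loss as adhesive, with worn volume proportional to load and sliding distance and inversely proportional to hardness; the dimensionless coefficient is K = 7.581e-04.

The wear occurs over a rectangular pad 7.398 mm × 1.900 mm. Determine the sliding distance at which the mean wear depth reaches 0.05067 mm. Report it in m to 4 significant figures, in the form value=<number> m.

All working math holds exact precision, and intermediate values are displayed rounded. Rounded once at the end, at four significant digits.
Hardness H = 108.9 HV × 9.807 MPa/HV = 1068 MPa = 1.068e+09 Pa.
Pad sides 7.398 mm × 1.900 mm = 0.007398 m × 0.001900 m. Contact area A = 0.007398 m × 0.001900 m = 1.406e-05 m².
Depth limit h_lim = 0.05067 mm = 5.067e-05 m.
SI base units throughout: W = 159.8 N, H = 1.068e+09 Pa, K = 7.581e-04.
Permissible volume V_lim = h_lim·A = 5.067e-05 · 1.406e-05 = 7.122e-10 m³.
Sliding life L = V_lim·H/(K·W) = 7.122e-10 · 1.068e+09 / (7.581e-04 · 159.8) = 6.279 m.

value=6.279 m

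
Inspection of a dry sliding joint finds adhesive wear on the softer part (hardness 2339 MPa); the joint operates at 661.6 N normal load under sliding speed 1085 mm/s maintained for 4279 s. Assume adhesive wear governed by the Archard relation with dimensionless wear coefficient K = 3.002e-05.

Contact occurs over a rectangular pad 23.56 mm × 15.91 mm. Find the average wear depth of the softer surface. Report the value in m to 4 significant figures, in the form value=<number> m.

All working math holds exact precision. Intermediates are shown rounded — rounded once at the end to 4 significant figures.
Convert: Sliding speed v = 1085 mm/s = 1.085 m/s. Path length L = v·t = 1.085 m/s × 4279 s = 4643 m.
Convert: Hardness H = 2339 MPa = 2.339e+09 Pa.
Convert: Pad sides 23.56 mm × 15.91 mm = 0.02356 m × 0.01591 m. Contact area A = 0.02356 m × 0.01591 m = 3.748e-04 m².
SI base units throughout: W = 661.6 N, H = 2.339e+09 Pa, K = 3.002e-05.
Volume removed: V = K·W·L/H = 3.002e-05 · 661.6 · 4643 / 2.339e+09 = 3.942e-08 m³.
Depth of wear h = V/A = 3.942e-08 / 3.748e-04 = 1.052e-04 m.

value=1.052e-04 m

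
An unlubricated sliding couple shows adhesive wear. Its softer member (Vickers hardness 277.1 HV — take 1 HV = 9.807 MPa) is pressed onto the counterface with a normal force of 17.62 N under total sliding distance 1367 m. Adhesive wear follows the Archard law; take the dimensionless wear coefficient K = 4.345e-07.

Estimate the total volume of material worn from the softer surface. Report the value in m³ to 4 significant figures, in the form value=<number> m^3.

The algebra maintains exact precision; displayed values are rounded — rounded once at the end: 4 significant digits.
Hardness H = 277.1 HV × 9.807 MPa/HV = 2718 MPa = 2.718e+09 Pa.
Restated in SI base units: W = 17.62 N, H = 2.718e+09 Pa, K = 4.345e-07.
Wear volume V = K·W·L/H = 4.345e-07 · 17.62 · 1367 / 2.718e+09 = 3.851e-12 m³.

value=3.851e-12 m^3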